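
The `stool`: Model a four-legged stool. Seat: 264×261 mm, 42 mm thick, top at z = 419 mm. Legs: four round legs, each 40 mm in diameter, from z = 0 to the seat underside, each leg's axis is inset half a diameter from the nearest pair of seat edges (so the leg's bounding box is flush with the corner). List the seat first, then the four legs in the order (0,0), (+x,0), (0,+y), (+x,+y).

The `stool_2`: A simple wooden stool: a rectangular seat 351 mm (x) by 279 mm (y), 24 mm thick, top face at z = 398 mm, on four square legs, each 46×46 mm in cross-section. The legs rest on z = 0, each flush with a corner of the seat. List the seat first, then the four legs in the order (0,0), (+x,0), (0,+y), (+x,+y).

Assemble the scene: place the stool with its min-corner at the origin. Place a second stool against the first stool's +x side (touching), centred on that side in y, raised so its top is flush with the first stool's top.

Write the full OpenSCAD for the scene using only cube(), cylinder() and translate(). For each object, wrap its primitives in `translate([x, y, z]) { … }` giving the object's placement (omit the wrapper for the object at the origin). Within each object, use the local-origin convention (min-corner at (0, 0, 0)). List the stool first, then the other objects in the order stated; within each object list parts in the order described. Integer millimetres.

translate([0, 0, 377]) cube([264, 261, 42]);
translate([20, 20, 0]) cylinder(h = 377, r = 20);
translate([244, 20, 0]) cylinder(h = 377, r = 20);
translate([20, 241, 0]) cylinder(h = 377, r = 20);
translate([244, 241, 0]) cylinder(h = 377, r = 20);
translate([264, -9, 21]) {
  translate([0, 0, 374]) cube([351, 279, 24]);
  cube([46, 46, 374]);
  translate([305, 0, 0]) cube([46, 46, 374]);
  translate([0, 233, 0]) cube([46, 46, 374]);
  translate([305, 233, 0]) cube([46, 46, 374]);
}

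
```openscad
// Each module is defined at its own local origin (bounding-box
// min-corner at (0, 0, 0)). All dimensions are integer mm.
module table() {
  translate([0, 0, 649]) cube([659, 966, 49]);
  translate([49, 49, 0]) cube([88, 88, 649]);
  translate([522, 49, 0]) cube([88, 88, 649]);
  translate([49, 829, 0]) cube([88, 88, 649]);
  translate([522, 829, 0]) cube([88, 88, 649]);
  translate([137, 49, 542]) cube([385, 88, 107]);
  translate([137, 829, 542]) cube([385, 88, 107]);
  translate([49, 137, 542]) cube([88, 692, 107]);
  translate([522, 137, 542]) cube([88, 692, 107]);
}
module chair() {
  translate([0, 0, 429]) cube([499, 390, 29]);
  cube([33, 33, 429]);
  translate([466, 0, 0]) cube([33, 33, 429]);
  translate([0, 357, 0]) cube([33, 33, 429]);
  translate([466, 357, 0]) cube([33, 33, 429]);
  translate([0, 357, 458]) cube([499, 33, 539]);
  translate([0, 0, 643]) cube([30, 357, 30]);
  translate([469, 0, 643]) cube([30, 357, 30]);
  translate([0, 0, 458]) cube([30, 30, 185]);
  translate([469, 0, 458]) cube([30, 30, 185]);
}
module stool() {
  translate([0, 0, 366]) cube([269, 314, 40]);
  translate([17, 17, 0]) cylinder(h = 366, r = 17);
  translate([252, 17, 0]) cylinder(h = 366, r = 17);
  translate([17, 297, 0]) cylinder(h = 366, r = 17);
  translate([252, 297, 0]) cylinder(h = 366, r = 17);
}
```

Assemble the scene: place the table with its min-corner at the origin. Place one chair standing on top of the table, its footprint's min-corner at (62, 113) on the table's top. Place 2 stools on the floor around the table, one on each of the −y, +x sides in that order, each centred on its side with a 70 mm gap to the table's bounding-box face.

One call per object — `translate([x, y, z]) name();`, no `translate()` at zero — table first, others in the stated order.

table();
translate([62, 113, 698]) chair();
translate([195, -384, 0]) stool();
translate([729, 326, 0]) stool();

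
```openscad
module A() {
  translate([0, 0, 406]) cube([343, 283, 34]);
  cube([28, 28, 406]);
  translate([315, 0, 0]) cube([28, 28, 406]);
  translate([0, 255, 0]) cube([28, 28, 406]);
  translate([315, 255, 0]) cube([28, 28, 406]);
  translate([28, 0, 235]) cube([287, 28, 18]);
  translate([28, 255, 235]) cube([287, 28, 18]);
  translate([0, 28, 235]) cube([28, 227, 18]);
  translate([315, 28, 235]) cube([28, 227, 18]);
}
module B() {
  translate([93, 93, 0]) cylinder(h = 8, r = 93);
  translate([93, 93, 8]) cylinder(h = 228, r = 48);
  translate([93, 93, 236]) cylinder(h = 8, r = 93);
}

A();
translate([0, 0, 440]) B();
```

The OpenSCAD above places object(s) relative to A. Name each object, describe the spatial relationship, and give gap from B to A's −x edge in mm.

The spool's min-x is at 0; the stool's min-x is 0; gap = 0 mm.

A is a stool. B is a spool. The spool is on top of the stool. The gap from the spool to the stool's −x edge is 0 mm.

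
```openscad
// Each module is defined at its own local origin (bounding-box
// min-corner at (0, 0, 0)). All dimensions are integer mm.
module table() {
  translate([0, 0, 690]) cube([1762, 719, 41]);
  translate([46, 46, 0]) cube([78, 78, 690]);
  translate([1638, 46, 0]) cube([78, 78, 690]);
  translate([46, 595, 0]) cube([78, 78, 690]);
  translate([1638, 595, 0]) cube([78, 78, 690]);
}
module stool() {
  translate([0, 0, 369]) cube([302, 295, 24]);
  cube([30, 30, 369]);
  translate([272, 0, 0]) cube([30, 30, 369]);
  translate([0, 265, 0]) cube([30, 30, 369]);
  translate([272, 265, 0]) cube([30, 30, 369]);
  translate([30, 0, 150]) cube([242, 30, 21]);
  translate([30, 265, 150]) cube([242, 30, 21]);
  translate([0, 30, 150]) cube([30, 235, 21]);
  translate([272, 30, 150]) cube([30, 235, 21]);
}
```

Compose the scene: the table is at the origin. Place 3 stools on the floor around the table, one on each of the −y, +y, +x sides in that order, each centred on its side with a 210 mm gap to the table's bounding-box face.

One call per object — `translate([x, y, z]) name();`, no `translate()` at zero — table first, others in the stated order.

table();
translate([730, -505, 0]) stool();
translate([730, 929, 0]) stool();
translate([1972, 212, 0]) stool();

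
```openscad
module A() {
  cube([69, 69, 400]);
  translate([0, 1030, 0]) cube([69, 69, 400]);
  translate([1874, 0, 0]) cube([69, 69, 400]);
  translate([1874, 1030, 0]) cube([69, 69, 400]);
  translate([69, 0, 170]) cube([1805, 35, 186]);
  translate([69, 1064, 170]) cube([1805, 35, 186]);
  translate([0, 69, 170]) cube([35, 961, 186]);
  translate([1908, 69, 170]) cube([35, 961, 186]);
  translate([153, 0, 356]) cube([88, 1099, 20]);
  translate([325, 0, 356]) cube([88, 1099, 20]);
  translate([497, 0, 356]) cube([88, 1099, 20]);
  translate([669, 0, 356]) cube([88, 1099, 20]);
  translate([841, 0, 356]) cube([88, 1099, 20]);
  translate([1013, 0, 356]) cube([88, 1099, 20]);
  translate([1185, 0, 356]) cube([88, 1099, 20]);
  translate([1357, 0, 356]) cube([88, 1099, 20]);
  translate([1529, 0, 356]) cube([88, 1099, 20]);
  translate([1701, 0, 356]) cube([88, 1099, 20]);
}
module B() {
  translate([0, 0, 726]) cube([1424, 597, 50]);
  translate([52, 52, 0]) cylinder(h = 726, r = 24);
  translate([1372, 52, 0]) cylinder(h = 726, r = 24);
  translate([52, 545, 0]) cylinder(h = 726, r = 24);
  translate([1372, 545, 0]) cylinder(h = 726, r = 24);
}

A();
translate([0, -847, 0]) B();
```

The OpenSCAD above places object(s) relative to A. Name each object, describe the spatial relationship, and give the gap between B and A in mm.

The table's nearest face is 250 mm from the bed frame's −y face.

A is a bed frame. B is a table. The table is on the floor beside the bed frame on its −y side. The gap between the table and the bed frame is 250 mm.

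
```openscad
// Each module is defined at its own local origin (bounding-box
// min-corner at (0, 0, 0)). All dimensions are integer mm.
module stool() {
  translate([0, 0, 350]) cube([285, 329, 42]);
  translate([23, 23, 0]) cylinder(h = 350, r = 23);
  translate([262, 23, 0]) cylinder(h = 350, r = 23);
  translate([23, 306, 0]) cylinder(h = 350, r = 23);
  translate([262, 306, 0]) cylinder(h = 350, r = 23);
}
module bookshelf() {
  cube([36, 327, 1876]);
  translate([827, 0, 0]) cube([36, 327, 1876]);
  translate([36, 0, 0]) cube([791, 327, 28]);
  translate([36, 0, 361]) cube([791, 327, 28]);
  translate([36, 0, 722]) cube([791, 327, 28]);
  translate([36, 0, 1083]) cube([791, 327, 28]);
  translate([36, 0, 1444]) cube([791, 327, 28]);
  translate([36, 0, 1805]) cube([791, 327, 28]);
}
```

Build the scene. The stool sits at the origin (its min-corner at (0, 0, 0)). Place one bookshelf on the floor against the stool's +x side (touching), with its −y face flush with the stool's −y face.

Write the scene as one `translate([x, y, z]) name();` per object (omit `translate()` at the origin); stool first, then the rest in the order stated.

stool();
translate([285, 0, 0]) bookshelf();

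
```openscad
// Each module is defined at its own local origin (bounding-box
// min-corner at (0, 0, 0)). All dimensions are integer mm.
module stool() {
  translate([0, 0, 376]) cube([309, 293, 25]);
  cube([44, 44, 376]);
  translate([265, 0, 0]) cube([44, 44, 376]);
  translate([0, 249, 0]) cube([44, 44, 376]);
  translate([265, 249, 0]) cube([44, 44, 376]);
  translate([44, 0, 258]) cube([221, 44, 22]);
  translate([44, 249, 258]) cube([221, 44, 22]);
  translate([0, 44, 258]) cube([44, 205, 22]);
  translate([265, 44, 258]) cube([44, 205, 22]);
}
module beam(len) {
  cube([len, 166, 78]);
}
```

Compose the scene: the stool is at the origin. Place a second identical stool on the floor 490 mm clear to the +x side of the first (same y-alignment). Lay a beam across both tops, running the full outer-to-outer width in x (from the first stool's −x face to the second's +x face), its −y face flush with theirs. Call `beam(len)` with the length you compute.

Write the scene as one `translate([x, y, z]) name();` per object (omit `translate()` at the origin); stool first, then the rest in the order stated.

stool();
translate([799, 0, 0]) stool();
translate([0, 0, 401]) beam(1108);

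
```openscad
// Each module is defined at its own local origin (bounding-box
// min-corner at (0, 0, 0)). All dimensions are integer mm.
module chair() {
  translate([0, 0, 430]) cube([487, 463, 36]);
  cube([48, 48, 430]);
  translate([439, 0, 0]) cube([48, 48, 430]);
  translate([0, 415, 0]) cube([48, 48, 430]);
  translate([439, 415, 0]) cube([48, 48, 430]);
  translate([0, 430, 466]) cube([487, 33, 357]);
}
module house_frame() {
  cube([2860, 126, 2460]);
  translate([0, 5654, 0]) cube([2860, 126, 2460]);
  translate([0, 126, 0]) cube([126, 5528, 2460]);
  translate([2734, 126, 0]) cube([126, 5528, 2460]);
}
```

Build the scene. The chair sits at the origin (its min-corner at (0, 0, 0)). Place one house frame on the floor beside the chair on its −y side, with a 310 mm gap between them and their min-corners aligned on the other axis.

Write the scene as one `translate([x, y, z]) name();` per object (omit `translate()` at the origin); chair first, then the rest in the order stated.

chair();
translate([0, -6090, 0]) house_frame();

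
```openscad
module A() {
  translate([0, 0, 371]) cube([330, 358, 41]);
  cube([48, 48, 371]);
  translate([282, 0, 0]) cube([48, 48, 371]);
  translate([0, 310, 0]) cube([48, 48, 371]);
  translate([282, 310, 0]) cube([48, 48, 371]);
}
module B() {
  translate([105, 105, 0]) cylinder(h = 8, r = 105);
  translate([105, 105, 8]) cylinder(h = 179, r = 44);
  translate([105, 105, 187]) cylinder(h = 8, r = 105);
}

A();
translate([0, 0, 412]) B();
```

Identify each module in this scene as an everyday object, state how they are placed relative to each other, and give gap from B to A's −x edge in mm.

A is a stool. B is a spool. The spool is on top of the stool. The gap from the spool to the stool's −x edge is 0 mm.

The spool's min-x is at 0; the stool's min-x is 0; gap = 0 mm.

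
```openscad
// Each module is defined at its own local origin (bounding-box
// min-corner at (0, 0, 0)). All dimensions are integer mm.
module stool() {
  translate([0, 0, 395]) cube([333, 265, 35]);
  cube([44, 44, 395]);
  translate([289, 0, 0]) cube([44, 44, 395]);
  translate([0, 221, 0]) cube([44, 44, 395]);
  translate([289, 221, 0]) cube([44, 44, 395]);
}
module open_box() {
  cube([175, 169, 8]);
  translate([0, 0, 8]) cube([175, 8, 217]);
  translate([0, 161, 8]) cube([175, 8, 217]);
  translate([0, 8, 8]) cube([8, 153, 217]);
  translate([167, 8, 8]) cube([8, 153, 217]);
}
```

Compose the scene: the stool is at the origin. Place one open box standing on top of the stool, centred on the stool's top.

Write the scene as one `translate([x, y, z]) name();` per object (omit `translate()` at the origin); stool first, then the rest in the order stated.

stool();
translate([79, 48, 430]) open_box();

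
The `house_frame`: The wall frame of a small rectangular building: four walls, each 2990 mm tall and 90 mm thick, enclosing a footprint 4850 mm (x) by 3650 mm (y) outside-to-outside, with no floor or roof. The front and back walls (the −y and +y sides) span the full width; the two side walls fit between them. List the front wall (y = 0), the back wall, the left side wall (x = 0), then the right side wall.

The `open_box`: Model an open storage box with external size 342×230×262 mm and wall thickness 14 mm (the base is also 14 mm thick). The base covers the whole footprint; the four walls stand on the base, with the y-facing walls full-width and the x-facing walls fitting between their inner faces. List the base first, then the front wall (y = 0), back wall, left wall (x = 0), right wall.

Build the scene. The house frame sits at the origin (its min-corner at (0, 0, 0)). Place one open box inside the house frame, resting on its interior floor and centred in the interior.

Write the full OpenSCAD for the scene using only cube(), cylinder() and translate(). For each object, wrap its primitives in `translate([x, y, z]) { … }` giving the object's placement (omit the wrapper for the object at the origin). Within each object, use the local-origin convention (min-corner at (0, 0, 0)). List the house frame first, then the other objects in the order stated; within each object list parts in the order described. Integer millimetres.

cube([4850, 90, 2990]);
translate([0, 3560, 0]) cube([4850, 90, 2990]);
translate([0, 90, 0]) cube([90, 3470, 2990]);
translate([4760, 90, 0]) cube([90, 3470, 2990]);
translate([2254, 1710, 0]) {
  cube([342, 230, 14]);
  translate([0, 0, 14]) cube([342, 14, 248]);
  translate([0, 216, 14]) cube([342, 14, 248]);
  translate([0, 14, 14]) cube([14, 202, 248]);
  translate([328, 14, 14]) cube([14, 202, 248]);
}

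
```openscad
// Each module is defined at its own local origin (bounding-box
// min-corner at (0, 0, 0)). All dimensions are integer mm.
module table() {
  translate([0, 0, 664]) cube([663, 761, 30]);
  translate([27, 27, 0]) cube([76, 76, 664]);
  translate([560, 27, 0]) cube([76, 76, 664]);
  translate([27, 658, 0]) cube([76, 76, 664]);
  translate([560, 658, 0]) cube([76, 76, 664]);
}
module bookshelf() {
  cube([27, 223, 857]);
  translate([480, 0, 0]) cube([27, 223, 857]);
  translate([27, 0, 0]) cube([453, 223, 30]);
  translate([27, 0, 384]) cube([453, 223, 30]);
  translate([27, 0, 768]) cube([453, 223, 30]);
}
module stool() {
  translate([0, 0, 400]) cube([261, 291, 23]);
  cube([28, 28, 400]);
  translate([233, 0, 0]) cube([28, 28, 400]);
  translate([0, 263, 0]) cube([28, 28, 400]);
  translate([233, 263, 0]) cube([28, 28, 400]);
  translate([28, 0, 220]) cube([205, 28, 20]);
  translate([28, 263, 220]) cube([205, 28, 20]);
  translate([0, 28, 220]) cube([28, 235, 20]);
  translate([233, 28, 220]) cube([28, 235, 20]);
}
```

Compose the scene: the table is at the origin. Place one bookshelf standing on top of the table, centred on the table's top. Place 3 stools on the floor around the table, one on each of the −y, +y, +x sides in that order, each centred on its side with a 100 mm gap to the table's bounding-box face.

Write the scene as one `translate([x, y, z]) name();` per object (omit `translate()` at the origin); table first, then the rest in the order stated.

table();
translate([78, 269, 694]) bookshelf();
translate([201, -391, 0]) stool();
translate([201, 861, 0]) stool();
translate([763, 235, 0]) stool();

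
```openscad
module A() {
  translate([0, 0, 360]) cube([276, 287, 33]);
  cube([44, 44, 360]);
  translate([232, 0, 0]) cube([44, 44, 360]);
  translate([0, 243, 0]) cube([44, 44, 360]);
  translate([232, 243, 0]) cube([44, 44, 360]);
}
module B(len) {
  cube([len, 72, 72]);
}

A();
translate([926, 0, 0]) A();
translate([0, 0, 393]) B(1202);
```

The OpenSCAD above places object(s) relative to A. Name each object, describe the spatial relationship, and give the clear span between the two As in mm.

A is a stool. B is a beam. A beam spans the tops of two stools. The clear span between the two stools is 650 mm.

Second stool starts at x = 926; first ends at x = 276; clear span = 926 − 276 = 650 mm.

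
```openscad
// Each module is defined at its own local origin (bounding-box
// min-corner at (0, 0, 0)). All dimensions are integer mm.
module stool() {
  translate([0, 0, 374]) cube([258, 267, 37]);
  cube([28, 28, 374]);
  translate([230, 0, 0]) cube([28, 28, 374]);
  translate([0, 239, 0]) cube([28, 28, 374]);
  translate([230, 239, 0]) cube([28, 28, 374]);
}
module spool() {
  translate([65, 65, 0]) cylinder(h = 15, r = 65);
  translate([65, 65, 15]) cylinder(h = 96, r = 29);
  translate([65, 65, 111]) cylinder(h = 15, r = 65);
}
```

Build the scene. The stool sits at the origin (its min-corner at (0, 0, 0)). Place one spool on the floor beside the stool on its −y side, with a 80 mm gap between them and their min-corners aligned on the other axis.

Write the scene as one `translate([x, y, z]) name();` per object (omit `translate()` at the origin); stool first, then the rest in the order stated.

stool();
translate([0, -210, 0]) spool();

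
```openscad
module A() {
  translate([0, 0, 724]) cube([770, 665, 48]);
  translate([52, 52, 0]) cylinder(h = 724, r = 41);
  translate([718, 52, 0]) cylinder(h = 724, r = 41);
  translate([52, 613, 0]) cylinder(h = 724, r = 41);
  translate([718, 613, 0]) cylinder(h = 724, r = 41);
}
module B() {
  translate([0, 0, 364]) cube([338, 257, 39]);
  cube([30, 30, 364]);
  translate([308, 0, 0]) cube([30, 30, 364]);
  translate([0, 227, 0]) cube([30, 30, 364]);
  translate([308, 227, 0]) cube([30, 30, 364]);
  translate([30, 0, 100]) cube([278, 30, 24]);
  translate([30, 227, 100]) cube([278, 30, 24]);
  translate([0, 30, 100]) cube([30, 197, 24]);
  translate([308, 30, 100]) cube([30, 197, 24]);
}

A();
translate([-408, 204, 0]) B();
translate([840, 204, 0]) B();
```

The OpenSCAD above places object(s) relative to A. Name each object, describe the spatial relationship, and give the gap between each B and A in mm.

A is a table. B is a stool. Two stools sit around the table at the −x, +x sides. The gap between each stool and the table is 70 mm.

Each stool's nearest face is 70 mm from the table's bounding box.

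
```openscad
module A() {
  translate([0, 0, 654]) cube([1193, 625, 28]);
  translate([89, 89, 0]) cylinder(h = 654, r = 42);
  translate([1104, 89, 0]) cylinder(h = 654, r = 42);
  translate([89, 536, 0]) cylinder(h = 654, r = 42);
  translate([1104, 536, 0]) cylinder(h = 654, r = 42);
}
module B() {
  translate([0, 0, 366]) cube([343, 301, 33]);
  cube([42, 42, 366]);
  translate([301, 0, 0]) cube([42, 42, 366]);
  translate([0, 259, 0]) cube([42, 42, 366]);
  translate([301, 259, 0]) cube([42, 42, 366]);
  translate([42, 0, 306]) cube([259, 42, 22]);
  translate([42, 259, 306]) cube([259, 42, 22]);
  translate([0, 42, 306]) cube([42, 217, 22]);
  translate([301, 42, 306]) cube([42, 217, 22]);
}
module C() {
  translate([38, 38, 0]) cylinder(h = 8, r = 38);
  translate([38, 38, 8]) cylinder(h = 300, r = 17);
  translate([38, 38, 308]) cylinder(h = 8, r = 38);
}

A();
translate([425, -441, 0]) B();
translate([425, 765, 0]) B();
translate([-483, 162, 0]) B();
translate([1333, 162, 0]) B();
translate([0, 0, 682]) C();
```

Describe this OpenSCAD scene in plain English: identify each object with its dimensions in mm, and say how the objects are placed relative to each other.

A is a rectangular dining table. The top is 1193×625×28 mm with its upper surface at z = 682 mm. It stands on four round legs of 84 mm diameter, each leg's bounding box inset 47 mm from the nearest pair of top edges, running from the floor to the underside of the top.

B is a simple wooden stool: a rectangular seat 343 mm (x) by 301 mm (y), 33 mm thick, top face at z = 399 mm, on four square legs, each 42×42 mm in cross-section. The legs rest on z = 0, each flush with a corner of the seat. Four stretchers, 42 mm wide and 22 mm tall, connect adjacent legs with their undersides at z = 306 mm, each running between the inner faces of the legs it joins and aligned with the legs' outer faces on the other axis.

C is a spool: two coaxial disc flanges of radius 38 mm and thickness 8 mm, joined by a core cylinder of radius 17 mm and height 300 mm. The lower flange rests on z = 0 and the three cylinders share a vertical axis.

Four stools sit around the table at the −y, +y, −x, +x sides. The spool is on top of the table.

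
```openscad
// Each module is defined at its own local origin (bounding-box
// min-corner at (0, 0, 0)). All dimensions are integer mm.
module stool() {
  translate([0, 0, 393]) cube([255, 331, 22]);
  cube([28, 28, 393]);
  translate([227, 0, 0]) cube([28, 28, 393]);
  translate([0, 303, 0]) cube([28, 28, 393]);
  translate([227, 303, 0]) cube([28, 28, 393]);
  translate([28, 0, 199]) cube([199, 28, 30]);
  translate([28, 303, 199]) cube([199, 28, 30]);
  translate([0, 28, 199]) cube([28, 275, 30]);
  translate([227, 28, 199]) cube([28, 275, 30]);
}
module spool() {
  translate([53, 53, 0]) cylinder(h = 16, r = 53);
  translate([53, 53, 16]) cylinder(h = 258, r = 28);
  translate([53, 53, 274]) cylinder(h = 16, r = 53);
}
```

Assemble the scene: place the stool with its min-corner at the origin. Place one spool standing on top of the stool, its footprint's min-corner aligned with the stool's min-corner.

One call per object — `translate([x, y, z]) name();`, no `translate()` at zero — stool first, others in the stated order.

stool();
translate([0, 0, 415]) spool();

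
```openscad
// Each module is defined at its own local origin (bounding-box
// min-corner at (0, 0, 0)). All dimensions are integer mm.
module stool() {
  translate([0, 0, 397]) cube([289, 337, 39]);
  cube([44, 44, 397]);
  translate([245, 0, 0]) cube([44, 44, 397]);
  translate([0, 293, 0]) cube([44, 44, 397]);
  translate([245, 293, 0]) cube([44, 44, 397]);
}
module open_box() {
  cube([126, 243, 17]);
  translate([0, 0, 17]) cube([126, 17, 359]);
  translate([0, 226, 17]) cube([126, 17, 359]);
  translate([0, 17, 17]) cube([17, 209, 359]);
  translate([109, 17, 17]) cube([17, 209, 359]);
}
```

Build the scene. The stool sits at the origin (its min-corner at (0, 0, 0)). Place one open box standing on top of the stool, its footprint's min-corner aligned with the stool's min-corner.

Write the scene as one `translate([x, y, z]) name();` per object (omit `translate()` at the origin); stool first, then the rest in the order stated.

stool();
translate([0, 0, 436]) open_box();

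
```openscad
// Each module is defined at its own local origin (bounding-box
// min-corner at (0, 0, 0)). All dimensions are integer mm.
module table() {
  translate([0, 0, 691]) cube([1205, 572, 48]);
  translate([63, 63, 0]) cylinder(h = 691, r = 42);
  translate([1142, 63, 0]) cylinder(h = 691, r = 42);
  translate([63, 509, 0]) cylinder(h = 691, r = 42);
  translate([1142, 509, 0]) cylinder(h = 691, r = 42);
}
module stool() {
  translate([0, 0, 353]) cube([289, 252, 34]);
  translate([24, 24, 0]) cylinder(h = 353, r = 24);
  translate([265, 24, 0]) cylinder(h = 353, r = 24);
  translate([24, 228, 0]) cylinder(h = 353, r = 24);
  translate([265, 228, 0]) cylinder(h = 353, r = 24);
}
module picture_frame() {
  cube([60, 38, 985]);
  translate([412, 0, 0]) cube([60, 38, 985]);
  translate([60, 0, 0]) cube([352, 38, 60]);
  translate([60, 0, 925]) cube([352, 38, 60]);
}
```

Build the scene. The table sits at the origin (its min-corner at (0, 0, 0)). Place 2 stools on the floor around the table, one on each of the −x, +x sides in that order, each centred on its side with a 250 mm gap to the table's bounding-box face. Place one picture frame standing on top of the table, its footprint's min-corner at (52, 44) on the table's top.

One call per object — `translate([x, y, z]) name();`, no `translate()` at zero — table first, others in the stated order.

table();
translate([-539, 160, 0]) stool();
translate([1455, 160, 0]) stool();
translate([52, 44, 739]) picture_frame();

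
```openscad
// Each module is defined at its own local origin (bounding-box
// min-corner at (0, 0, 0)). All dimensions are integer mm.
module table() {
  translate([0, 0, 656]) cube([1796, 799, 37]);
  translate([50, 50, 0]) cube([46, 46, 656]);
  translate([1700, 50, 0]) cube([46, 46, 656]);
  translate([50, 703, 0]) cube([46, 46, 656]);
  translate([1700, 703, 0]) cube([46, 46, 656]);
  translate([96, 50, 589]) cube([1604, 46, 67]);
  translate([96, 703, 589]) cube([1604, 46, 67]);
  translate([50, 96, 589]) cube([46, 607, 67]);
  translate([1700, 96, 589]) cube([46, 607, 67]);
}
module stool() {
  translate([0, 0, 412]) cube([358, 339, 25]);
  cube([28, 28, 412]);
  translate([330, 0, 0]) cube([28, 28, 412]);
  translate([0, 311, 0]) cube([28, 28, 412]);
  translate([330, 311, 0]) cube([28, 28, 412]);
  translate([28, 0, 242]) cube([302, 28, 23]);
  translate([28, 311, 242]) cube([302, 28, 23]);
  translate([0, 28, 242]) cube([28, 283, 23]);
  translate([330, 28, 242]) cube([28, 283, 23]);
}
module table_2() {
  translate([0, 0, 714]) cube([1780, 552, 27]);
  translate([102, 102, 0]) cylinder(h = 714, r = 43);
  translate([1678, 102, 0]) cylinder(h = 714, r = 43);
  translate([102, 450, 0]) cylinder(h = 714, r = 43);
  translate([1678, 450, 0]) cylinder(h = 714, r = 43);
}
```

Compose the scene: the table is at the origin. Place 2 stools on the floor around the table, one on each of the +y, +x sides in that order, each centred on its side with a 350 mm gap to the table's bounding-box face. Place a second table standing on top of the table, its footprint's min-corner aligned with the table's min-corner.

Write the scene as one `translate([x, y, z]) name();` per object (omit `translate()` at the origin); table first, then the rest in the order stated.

table();
translate([719, 1149, 0]) stool();
translate([2146, 230, 0]) stool();
translate([0, 0, 693]) table_2();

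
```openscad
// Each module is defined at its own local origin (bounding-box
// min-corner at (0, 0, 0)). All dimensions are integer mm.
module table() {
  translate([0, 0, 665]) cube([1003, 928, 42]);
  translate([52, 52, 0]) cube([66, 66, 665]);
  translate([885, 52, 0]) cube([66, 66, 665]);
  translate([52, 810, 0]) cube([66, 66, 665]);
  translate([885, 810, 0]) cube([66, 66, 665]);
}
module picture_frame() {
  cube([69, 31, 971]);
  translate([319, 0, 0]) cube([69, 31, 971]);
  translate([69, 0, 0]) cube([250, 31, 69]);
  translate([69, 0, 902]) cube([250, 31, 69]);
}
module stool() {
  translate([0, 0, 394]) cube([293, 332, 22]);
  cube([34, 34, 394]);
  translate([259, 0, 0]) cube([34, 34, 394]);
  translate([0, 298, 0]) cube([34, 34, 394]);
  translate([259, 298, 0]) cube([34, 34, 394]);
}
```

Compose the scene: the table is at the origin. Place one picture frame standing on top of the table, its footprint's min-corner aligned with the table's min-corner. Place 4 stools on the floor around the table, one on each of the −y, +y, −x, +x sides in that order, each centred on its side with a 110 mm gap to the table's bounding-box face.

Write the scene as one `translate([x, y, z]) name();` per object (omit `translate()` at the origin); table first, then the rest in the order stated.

table();
translate([0, 0, 707]) picture_frame();
translate([355, -442, 0]) stool();
translate([355, 1038, 0]) stool();
translate([-403, 298, 0]) stool();
translate([1113, 298, 0]) stool();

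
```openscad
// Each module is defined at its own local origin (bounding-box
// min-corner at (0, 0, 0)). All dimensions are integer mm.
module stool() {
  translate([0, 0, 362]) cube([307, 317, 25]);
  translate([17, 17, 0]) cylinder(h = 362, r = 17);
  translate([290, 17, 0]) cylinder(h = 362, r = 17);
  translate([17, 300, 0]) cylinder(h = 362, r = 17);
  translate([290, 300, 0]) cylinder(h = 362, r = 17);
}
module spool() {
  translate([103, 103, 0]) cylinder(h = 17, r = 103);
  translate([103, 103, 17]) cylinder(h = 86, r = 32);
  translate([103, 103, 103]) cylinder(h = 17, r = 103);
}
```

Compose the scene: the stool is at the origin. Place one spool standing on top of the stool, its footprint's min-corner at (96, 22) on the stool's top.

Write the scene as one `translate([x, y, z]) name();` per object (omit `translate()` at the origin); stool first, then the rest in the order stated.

stool();
translate([96, 22, 387]) spool();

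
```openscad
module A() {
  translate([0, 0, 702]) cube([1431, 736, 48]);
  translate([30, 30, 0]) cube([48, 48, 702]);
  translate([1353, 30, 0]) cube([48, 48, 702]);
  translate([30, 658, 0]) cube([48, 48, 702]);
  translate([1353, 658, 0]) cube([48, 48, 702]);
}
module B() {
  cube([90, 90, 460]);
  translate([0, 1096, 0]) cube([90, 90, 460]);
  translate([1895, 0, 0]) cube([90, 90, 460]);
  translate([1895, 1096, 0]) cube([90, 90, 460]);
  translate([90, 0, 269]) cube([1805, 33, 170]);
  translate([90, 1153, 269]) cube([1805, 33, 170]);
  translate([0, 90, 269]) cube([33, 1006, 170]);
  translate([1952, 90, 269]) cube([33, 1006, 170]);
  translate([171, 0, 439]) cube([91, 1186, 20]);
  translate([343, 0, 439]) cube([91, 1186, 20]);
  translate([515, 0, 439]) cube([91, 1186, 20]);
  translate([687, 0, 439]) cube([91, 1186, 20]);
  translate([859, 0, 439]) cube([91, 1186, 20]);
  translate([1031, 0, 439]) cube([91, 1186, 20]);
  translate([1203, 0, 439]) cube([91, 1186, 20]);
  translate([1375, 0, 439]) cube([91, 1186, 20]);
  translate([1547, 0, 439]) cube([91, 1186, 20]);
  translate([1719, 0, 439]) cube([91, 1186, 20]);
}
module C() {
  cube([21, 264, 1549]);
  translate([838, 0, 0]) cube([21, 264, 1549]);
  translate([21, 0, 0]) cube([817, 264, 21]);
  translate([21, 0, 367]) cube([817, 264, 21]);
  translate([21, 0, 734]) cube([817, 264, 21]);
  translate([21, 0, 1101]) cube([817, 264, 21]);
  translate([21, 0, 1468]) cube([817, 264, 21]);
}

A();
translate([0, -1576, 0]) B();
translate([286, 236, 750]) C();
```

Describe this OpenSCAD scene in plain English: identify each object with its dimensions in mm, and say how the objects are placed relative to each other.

A is a rectangular dining table. The top is 1431×736×48 mm with its upper surface at z = 750 mm. It stands on four 48×48 mm square legs, each inset 30 mm from the nearest pair of top edges, running from the floor to the underside of the top.

B is a bed frame 1985 mm long (x) by 1186 mm wide (y). Four 90×90 mm corner posts, 460 mm tall, at the corners of the footprint. Four rails of 33 mm thickness and 170 mm height run between adjacent posts with their undersides at z = 269 mm, their outer faces flush with the outside of the frame (the two x-running rails run between the posts' inner faces; the two y-running rails run between the posts' inner faces). 10 slats, each 91 mm wide (x) and 20 mm thick, lie across the top of the two x-running rails, running the full 1186 mm width of the frame in y; the slats are evenly spaced along x between the inner faces of the end posts with equal gaps (rounded down to the nearest mm) at the −x end and between each pair — any rounding remainder accumulates at the +x end.

C is a bookshelf 859 mm wide overall, 264 mm deep and 1549 mm tall. The two sides are 21 mm thick vertical panels. 5 horizontal shelves of 21 mm thickness span between the inner faces of the sides; the lowest shelf sits on the floor and shelves are stacked with a clear vertical gap of 346 mm between each pair.

The bed frame is on the floor beside the table on its −y side. The bookshelf is on top of the table, centred.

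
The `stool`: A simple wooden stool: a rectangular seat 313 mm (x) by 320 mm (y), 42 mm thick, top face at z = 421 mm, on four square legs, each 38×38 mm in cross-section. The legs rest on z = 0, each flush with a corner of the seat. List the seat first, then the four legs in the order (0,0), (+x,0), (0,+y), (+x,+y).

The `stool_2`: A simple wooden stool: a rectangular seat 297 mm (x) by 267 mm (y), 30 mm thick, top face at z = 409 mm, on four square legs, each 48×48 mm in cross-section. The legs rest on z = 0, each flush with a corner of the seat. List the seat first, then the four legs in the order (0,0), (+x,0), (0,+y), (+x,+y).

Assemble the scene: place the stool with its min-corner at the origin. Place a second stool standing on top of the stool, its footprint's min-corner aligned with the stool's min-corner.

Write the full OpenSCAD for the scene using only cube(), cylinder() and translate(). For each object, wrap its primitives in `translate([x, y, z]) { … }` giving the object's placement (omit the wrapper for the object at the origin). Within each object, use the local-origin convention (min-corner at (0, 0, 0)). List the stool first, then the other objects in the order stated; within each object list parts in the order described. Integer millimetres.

translate([0, 0, 379]) cube([313, 320, 42]);
cube([38, 38, 379]);
translate([275, 0, 0]) cube([38, 38, 379]);
translate([0, 282, 0]) cube([38, 38, 379]);
translate([275, 282, 0]) cube([38, 38, 379]);
translate([0, 0, 421]) {
  translate([0, 0, 379]) cube([297, 267, 30]);
  cube([48, 48, 379]);
  translate([249, 0, 0]) cube([48, 48, 379]);
  translate([0, 219, 0]) cube([48, 48, 379]);
  translate([249, 219, 0]) cube([48, 48, 379]);
}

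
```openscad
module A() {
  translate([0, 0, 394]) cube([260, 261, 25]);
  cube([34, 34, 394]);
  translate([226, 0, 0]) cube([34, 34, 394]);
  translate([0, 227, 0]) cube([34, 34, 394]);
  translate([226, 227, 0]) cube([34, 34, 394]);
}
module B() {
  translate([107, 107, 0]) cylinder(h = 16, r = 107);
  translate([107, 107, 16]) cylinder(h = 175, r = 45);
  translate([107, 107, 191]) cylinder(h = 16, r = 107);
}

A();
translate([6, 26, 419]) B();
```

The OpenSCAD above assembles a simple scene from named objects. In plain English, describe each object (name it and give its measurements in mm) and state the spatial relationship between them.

A is a four-legged stool. The seat is 260×261 mm, 25 mm thick, top at z = 419 mm. It stands on four square legs, each 34×34 mm in cross-section, from z = 0 to the seat underside, each flush with a corner of the seat.

B is a spool: two coaxial disc flanges of radius 107 mm and thickness 16 mm, joined by a core cylinder of radius 45 mm and height 175 mm. The lower flange rests on z = 0 and the three cylinders share a vertical axis.

The spool is on top of the stool.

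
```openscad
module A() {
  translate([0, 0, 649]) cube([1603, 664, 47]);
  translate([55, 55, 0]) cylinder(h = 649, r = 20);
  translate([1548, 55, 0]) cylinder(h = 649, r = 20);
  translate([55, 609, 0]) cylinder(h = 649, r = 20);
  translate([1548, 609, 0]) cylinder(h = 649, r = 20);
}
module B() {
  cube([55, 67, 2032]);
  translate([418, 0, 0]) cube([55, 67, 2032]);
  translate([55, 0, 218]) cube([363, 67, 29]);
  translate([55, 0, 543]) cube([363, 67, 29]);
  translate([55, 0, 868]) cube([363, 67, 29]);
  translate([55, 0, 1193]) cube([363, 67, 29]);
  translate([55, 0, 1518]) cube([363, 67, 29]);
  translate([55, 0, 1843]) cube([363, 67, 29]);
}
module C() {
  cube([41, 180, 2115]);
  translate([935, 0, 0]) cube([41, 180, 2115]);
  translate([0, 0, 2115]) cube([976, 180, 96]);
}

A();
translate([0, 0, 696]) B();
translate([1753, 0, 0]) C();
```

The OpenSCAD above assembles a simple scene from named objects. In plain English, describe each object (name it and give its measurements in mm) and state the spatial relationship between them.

A is a rectangular dining table. The top is 1603×664×47 mm with its upper surface at z = 696 mm. It stands on four round legs of 40 mm diameter, each leg's bounding box inset 35 mm from the nearest pair of top edges, running from the floor to the underside of the top.

B is a straight ladder. Two 55×67 mm vertical rails, 2032 mm tall, stand 473 mm apart (outside-to-outside) with their front faces coplanar on the −y side. 6 rungs, each 67 mm deep and 29 mm tall, span between the inner faces of the rails, front faces flush with the rails. The lowest rung's underside is at z = 218 mm and rungs are spaced 325 mm apart (underside to underside).

C is a door frame. The clear opening is 894 mm wide and 2115 mm high. Two 41 mm wide jambs, 180 mm deep, stand either side of the opening from the floor to the top of the opening. A 96 mm thick head sits across the top of both jambs, spanning the full outside width of the frame.

The ladder is on top of the table. The door frame is on the floor beside the table on its +x side.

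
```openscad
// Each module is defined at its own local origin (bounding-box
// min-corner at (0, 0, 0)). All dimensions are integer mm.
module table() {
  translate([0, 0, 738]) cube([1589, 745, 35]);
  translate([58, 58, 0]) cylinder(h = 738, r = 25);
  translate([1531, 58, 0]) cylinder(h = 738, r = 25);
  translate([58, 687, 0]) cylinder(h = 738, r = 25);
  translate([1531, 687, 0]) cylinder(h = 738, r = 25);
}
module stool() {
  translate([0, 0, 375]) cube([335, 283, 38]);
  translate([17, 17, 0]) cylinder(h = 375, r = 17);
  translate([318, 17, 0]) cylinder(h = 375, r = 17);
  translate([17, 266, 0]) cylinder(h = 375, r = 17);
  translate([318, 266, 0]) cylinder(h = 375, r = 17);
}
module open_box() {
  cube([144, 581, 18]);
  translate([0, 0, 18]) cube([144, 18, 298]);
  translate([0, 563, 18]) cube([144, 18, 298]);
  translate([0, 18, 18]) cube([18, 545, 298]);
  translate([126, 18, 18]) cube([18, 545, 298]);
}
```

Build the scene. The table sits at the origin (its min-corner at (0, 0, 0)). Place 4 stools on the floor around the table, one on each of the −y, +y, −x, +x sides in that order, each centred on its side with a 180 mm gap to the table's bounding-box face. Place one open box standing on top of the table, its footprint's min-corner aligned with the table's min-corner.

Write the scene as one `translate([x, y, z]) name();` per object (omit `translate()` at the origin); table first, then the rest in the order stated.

table();
translate([627, -463, 0]) stool();
translate([627, 925, 0]) stool();
translate([-515, 231, 0]) stool();
translate([1769, 231, 0]) stool();
translate([0, 0, 773]) open_box();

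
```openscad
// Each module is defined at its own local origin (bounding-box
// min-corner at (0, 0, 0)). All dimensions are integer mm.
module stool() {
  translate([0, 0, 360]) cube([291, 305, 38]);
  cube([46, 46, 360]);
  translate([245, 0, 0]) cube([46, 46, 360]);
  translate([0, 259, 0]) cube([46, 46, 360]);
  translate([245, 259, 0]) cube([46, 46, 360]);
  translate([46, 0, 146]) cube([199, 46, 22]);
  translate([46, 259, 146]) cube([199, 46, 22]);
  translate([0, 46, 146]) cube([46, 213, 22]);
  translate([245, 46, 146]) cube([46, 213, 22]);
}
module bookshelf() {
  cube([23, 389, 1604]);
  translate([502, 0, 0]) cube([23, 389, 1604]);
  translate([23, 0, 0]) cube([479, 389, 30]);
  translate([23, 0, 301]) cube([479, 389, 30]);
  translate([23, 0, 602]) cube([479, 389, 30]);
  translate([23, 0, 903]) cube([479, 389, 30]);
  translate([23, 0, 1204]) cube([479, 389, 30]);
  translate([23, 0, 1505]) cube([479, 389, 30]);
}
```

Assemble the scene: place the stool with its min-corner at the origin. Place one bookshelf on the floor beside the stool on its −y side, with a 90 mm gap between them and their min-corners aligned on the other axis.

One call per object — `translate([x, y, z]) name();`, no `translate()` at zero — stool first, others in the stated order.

stool();
translate([0, -479, 0]) bookshelf();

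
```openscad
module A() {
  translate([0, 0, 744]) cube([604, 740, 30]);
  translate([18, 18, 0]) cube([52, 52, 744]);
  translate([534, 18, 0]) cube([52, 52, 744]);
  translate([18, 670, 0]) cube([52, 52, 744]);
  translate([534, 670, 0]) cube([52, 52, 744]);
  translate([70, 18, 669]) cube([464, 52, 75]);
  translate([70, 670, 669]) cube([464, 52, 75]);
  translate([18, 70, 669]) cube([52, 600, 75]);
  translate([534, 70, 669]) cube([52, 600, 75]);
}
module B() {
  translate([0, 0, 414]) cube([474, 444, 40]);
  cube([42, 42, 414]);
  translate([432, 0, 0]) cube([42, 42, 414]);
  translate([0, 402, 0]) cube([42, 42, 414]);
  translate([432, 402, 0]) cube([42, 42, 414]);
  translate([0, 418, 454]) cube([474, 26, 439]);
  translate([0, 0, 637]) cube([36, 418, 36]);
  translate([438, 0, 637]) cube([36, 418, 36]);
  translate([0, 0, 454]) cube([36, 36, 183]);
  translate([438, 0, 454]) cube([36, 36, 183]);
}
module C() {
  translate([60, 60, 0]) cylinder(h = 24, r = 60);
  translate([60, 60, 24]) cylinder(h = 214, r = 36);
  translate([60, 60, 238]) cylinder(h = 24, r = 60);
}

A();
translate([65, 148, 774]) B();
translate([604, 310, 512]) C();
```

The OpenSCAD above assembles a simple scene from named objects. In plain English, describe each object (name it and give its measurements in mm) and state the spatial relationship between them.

A is a table: top 604 mm (x) × 740 mm (y), 30 mm thick, upper face at z = 774 mm, on four 52×52 mm square legs, each inset 18 mm from the nearest pair of top edges, running from z = 0 to the bottom of the top. Four apron rails, 52 mm thick and 75 mm tall, run between adjacent legs with their top edges flush with the underside of the top and their outer faces flush with the legs' outer faces.

B is a chair: 474×444 mm seat, 40 mm thick, top at z = 454 mm, on four 42 mm square corner legs flush with the seat edges. A 26 mm thick backrest slab spans the full seat width, extending 439 mm above the seat top, its back face flush with the seat's +y edge. Two armrests of 36×36 mm section run along each side from the seat's front edge to the front of the backrest, top faces 219 mm above the seat top and outer faces flush with the seat's x-edges; a 36×36 mm post under the front of each armrest stands on the seat at the front corner.

C is a spool: two coaxial disc flanges of radius 60 mm and thickness 24 mm, joined by a core cylinder of radius 36 mm and height 214 mm. The lower flange rests on z = 0 and the three cylinders share a vertical axis.

The chair is on top of the table, centred. The spool is beside the table with their tops flush at z = 774.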